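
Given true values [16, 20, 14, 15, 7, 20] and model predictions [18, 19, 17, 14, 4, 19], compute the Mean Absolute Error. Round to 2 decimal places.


Absolute errors: [2, 1, 3, 1, 3, 1]
Sum of absolute errors = 11
MAE = 11 / 6 = 1.83

1.83


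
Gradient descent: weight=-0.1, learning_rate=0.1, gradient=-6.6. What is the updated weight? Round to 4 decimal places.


w_new = w_old - lr * gradient
= -0.1 - 0.1 * -6.6
= -0.1 - (-0.66)
= 0.5600

0.5600


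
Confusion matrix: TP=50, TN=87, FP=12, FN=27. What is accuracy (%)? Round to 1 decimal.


Accuracy = (TP + TN) / (TP + TN + FP + FN) * 100
= (50 + 87) / (50 + 87 + 12 + 27)
= 137 / 176
= 0.7784
= 77.8%

77.8


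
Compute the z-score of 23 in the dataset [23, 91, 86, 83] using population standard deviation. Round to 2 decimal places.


Mean = (23 + 91 + 86 + 83) / 4 = 70.75
Variance = sum((x_i - mean)^2) / n = 768.1875
Std = sqrt(768.1875) = 27.7162
Z = (x - mean) / std
= (23 - 70.75) / 27.7162
= -47.75 / 27.7162
= -1.72

-1.72


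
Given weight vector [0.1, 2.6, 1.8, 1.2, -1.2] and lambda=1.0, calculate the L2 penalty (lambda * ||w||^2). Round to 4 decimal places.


Squaring each weight:
0.1^2 = 0.01
2.6^2 = 6.76
1.8^2 = 3.24
1.2^2 = 1.44
(-1.2)^2 = 1.44
Sum of squares = 12.89
Penalty = 1.0 * 12.89 = 12.8900

12.8900


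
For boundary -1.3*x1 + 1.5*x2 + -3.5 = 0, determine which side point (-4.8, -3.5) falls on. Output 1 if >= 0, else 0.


Compute -1.3 * -4.8 + 1.5 * -3.5 + -3.5
= 6.24 + -5.25 + -3.5
= -2.51
Since -2.51 < 0, the point is on the negative side.

0


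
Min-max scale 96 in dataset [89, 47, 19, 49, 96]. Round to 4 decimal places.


Min = 19, Max = 96
Range = 96 - 19 = 77
Scaled = (x - min) / (max - min)
= (96 - 19) / 77
= 77 / 77
= 1.0000

1.0000


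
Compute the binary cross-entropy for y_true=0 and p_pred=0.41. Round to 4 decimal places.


For y=0: Loss = -log(1-p)
= -log(1 - 0.41)
= -log(0.59)
= -(-0.5276)
= 0.5276

0.5276


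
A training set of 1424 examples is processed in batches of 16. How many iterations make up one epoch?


Iterations per epoch = dataset_size / batch_size
= 1424 / 16
= 89

89


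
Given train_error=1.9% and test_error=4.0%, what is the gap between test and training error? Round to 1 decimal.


Generalization gap = test_error - train_error
= 4.0 - 1.9
= 2.1%
A moderate gap.

2.1


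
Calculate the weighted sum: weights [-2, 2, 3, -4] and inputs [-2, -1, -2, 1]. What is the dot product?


Element-wise products:
-2 * -2 = 4
2 * -1 = -2
3 * -2 = -6
-4 * 1 = -4
Sum = 4 + -2 + -6 + -4
= -8

-8


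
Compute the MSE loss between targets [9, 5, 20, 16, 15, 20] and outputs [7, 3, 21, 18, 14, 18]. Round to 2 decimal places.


Differences: [2, 2, -1, -2, 1, 2]
Squared errors: [4, 4, 1, 4, 1, 4]
Sum of squared errors = 18
MSE = 18 / 6 = 3.00

3.00


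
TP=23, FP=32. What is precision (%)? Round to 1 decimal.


Precision = TP / (TP + FP) * 100
= 23 / (23 + 32)
= 23 / 55
= 0.4182
= 41.8%

41.8


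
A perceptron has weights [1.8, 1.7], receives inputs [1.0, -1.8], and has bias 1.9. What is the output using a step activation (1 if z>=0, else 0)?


z = w . x + b
= 1.8*1.0 + 1.7*-1.8 + 1.9
= 1.8 + -3.06 + 1.9
= -1.26 + 1.9
= 0.64
Since z = 0.64 >= 0, output = 1

1


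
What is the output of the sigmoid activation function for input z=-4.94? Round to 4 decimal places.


sigmoid(z) = 1 / (1 + exp(-z))
exp(-(-4.94)) = exp(4.94) = 139.7703
1 + 139.7703 = 140.7703
1 / 140.7703 = 0.0071

0.0071


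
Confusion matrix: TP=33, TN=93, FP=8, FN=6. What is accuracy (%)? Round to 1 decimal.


Accuracy = (TP + TN) / (TP + TN + FP + FN) * 100
= (33 + 93) / (33 + 93 + 8 + 6)
= 126 / 140
= 0.9
= 90.0%

90.0


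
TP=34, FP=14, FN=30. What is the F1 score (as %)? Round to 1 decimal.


Precision = TP / (TP + FP) = 34 / 48 = 0.7083
Recall = TP / (TP + FN) = 34 / 64 = 0.5312
F1 = 2 * P * R / (P + R)
= 2 * 0.7083 * 0.5312 / (0.7083 + 0.5312)
= 0.7526 / 1.2396
= 0.6071
As percentage: 60.7%

60.7


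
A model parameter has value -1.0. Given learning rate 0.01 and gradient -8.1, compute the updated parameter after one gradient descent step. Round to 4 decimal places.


w_new = w_old - lr * gradient
= -1.0 - 0.01 * -8.1
= -1.0 - (-0.081)
= -0.9190

-0.9190


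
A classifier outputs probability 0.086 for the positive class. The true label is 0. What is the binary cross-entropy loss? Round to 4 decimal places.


For y=0: Loss = -log(1-p)
= -log(1 - 0.086)
= -log(0.914)
= -(-0.0899)
= 0.0899

0.0899


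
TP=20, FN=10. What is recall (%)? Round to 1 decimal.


Recall = TP / (TP + FN) * 100
= 20 / (20 + 10)
= 20 / 30
= 0.6667
= 66.7%

66.7


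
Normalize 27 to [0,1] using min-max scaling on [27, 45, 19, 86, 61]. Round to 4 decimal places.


Min = 19, Max = 86
Range = 86 - 19 = 67
Scaled = (x - min) / (max - min)
= (27 - 19) / 67
= 8 / 67
= 0.1194

0.1194


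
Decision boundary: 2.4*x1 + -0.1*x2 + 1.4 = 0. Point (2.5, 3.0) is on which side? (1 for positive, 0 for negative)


Compute 2.4 * 2.5 + -0.1 * 3.0 + 1.4
= 6.0 + -0.3 + 1.4
= 7.1
Since 7.1 >= 0, the point is on the positive side.

1


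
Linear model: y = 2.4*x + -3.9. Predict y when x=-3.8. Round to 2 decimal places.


y = 2.4 * -3.8 + (-3.9)
= -9.12 + (-3.9)
= -13.02

-13.02


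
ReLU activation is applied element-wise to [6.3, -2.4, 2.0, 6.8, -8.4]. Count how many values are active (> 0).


ReLU(x) = max(0, x) for each element:
ReLU(6.3) = 6.3
ReLU(-2.4) = 0
ReLU(2.0) = 2.0
ReLU(6.8) = 6.8
ReLU(-8.4) = 0
Active neurons (>0): 3

3


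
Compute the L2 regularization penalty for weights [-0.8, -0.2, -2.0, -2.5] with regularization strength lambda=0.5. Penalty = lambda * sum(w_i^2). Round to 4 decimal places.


Squaring each weight:
(-0.8)^2 = 0.64
(-0.2)^2 = 0.04
(-2.0)^2 = 4.0
(-2.5)^2 = 6.25
Sum of squares = 10.93
Penalty = 0.5 * 10.93 = 5.4650

5.4650


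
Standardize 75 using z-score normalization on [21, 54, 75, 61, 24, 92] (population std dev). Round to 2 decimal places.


Mean = (21 + 54 + 75 + 61 + 24 + 92) / 6 = 54.5
Variance = sum((x_i - mean)^2) / n = 653.5833
Std = sqrt(653.5833) = 25.5653
Z = (x - mean) / std
= (75 - 54.5) / 25.5653
= 20.5 / 25.5653
= 0.80

0.80


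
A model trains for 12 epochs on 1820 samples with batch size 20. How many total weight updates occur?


Iterations per epoch = 1820 / 20 = 91
Total updates = iterations_per_epoch * epochs
= 91 * 12
= 1092

1092


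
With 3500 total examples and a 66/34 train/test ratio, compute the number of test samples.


Train samples = 3500 * 66% = 2310
Test samples = 3500 - 2310
= 1190

1190


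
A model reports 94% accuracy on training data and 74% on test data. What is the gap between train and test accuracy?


Gap = train_accuracy - test_accuracy
= 94 - 74
= 20%
This gap suggests the model is overfitting.

20


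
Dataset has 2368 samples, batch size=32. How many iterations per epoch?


Iterations per epoch = dataset_size / batch_size
= 2368 / 32
= 74

74


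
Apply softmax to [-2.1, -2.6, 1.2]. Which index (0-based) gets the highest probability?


Softmax is a monotonic transformation, so it preserves the argmax.
We need to find the index of the maximum logit.
Index 0: -2.1
Index 1: -2.6
Index 2: 1.2
Maximum logit = 1.2 at index 2

2


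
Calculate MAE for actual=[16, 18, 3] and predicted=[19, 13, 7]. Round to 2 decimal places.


Absolute errors: [3, 5, 4]
Sum of absolute errors = 12
MAE = 12 / 3 = 4.00

4.00


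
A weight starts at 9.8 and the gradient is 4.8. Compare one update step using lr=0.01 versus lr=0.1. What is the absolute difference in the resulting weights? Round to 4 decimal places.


With lr=0.01: w_new = 9.8 - 0.01 * 4.8 = 9.752
With lr=0.1: w_new = 9.8 - 0.1 * 4.8 = 9.32
Absolute difference = |9.752 - 9.32|
= 0.4320

0.4320


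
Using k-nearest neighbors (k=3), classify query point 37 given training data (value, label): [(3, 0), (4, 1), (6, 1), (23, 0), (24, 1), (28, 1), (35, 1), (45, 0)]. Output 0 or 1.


Distances from query 37:
Point 35 (class 1): distance = 2
Point 45 (class 0): distance = 8
Point 28 (class 1): distance = 9
K=3 nearest neighbors: classes = [1, 0, 1]
Votes for class 1: 2 / 3
Majority vote => class 1

1


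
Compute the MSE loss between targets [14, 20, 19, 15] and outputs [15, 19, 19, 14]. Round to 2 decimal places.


Differences: [-1, 1, 0, 1]
Squared errors: [1, 1, 0, 1]
Sum of squared errors = 3
MSE = 3 / 4 = 0.75

0.75


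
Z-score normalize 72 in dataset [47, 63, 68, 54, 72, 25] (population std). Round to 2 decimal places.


Mean = (47 + 63 + 68 + 54 + 72 + 25) / 6 = 54.8333
Variance = sum((x_i - mean)^2) / n = 247.8056
Std = sqrt(247.8056) = 15.7418
Z = (x - mean) / std
= (72 - 54.8333) / 15.7418
= 17.1667 / 15.7418
= 1.09

1.09


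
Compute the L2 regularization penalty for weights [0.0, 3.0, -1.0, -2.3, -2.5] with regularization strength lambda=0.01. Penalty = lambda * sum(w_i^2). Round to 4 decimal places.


Squaring each weight:
0.0^2 = 0.0
3.0^2 = 9.0
(-1.0)^2 = 1.0
(-2.3)^2 = 5.29
(-2.5)^2 = 6.25
Sum of squares = 21.54
Penalty = 0.01 * 21.54 = 0.2154

0.2154


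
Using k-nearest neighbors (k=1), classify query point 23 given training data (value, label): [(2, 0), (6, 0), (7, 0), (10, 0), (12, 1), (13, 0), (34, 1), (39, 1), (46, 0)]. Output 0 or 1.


Distances from query 23:
Point 13 (class 0): distance = 10
K=1 nearest neighbors: classes = [0]
Votes for class 1: 0 / 1
Majority vote => class 0

0


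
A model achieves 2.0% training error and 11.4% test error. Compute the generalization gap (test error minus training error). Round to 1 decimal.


Generalization gap = test_error - train_error
= 11.4 - 2.0
= 9.4%
A moderate gap.

9.4


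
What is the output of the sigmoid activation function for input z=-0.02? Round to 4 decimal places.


sigmoid(z) = 1 / (1 + exp(-z))
exp(-(-0.02)) = exp(0.02) = 1.0202
1 + 1.0202 = 2.0202
1 / 2.0202 = 0.4950

0.4950


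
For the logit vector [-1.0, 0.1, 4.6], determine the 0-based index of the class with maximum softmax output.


Softmax is a monotonic transformation, so it preserves the argmax.
We need to find the index of the maximum logit.
Index 0: -1.0
Index 1: 0.1
Index 2: 4.6
Maximum logit = 4.6 at index 2

2


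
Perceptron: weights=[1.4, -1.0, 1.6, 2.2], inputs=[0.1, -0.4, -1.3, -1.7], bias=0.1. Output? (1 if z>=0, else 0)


z = w . x + b
= 1.4*0.1 + -1.0*-0.4 + 1.6*-1.3 + 2.2*-1.7 + 0.1
= 0.14 + 0.4 + -2.08 + -3.74 + 0.1
= -5.28 + 0.1
= -5.18
Since z = -5.18 < 0, output = 0

0


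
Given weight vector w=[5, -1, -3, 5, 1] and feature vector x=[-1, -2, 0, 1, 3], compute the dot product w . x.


Element-wise products:
5 * -1 = -5
-1 * -2 = 2
-3 * 0 = 0
5 * 1 = 5
1 * 3 = 3
Sum = -5 + 2 + 0 + 5 + 3
= 5

5


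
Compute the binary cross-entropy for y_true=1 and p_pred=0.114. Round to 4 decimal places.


For y=1: Loss = -log(p)
= -log(0.114)
= -(-2.1716)
= 2.1716

2.1716


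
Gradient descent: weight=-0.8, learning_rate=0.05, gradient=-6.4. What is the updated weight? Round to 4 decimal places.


w_new = w_old - lr * gradient
= -0.8 - 0.05 * -6.4
= -0.8 - (-0.32)
= -0.4800

-0.4800


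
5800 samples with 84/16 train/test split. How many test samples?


Train samples = 5800 * 84% = 4872
Test samples = 5800 - 4872
= 928

928


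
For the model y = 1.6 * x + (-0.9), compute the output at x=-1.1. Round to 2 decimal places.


y = 1.6 * -1.1 + (-0.9)
= -1.76 + (-0.9)
= -2.66

-2.66


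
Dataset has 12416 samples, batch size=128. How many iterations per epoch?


Iterations per epoch = dataset_size / batch_size
= 12416 / 128
= 97

97


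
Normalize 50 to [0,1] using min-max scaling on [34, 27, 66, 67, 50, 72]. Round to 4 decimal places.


Min = 27, Max = 72
Range = 72 - 27 = 45
Scaled = (x - min) / (max - min)
= (50 - 27) / 45
= 23 / 45
= 0.5111

0.5111


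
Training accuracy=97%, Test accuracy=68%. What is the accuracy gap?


Gap = train_accuracy - test_accuracy
= 97 - 68
= 29%
This large gap strongly indicates overfitting.

29


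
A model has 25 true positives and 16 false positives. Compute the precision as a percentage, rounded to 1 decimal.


Precision = TP / (TP + FP) * 100
= 25 / (25 + 16)
= 25 / 41
= 0.6098
= 61.0%

61.0


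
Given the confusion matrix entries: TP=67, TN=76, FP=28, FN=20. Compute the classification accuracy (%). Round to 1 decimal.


Accuracy = (TP + TN) / (TP + TN + FP + FN) * 100
= (67 + 76) / (67 + 76 + 28 + 20)
= 143 / 191
= 0.7487
= 74.9%

74.9


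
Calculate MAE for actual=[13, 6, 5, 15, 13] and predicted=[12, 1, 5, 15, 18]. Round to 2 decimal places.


Absolute errors: [1, 5, 0, 0, 5]
Sum of absolute errors = 11
MAE = 11 / 5 = 2.20

2.20


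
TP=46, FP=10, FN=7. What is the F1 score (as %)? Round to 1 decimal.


Precision = TP / (TP + FP) = 46 / 56 = 0.8214
Recall = TP / (TP + FN) = 46 / 53 = 0.8679
F1 = 2 * P * R / (P + R)
= 2 * 0.8214 * 0.8679 / (0.8214 + 0.8679)
= 1.4259 / 1.6894
= 0.844
As percentage: 84.4%

84.4


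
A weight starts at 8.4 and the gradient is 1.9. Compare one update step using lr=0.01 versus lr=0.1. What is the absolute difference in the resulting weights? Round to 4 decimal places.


With lr=0.01: w_new = 8.4 - 0.01 * 1.9 = 8.381
With lr=0.1: w_new = 8.4 - 0.1 * 1.9 = 8.21
Absolute difference = |8.381 - 8.21|
= 0.1710

0.1710


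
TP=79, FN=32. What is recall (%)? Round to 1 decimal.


Recall = TP / (TP + FN) * 100
= 79 / (79 + 32)
= 79 / 111
= 0.7117
= 71.2%

71.2


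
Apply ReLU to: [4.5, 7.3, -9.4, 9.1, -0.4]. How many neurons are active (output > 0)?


ReLU(x) = max(0, x) for each element:
ReLU(4.5) = 4.5
ReLU(7.3) = 7.3
ReLU(-9.4) = 0
ReLU(9.1) = 9.1
ReLU(-0.4) = 0
Active neurons (>0): 3

3


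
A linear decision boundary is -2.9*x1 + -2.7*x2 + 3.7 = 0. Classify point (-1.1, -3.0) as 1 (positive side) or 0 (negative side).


Compute -2.9 * -1.1 + -2.7 * -3.0 + 3.7
= 3.19 + 8.1 + 3.7
= 14.99
Since 14.99 >= 0, the point is on the positive side.

1


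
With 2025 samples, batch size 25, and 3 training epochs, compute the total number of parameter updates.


Iterations per epoch = 2025 / 25 = 81
Total updates = iterations_per_epoch * epochs
= 81 * 3
= 243

243


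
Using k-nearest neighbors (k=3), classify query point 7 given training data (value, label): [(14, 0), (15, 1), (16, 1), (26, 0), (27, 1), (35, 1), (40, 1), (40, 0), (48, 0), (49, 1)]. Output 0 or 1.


Distances from query 7:
Point 14 (class 0): distance = 7
Point 15 (class 1): distance = 8
Point 16 (class 1): distance = 9
K=3 nearest neighbors: classes = [0, 1, 1]
Votes for class 1: 2 / 3
Majority vote => class 1

1


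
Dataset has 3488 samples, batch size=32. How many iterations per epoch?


Iterations per epoch = dataset_size / batch_size
= 3488 / 32
= 109

109


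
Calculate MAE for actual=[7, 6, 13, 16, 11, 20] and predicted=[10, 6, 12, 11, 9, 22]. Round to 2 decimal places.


Absolute errors: [3, 0, 1, 5, 2, 2]
Sum of absolute errors = 13
MAE = 13 / 6 = 2.17

2.17


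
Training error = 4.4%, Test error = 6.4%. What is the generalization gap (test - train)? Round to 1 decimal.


Generalization gap = test_error - train_error
= 6.4 - 4.4
= 2.0%
A moderate gap.

2.0


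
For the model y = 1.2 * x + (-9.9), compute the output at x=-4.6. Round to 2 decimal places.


y = 1.2 * -4.6 + (-9.9)
= -5.52 + (-9.9)
= -15.42

-15.42


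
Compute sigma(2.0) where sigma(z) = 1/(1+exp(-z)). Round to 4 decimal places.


sigmoid(z) = 1 / (1 + exp(-z))
exp(-(2.0)) = exp(-2.0) = 0.1353
1 + 0.1353 = 1.1353
1 / 1.1353 = 0.8808

0.8808


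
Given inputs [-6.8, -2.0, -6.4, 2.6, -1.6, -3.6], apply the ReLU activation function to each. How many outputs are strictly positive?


ReLU(x) = max(0, x) for each element:
ReLU(-6.8) = 0
ReLU(-2.0) = 0
ReLU(-6.4) = 0
ReLU(2.6) = 2.6
ReLU(-1.6) = 0
ReLU(-3.6) = 0
Active neurons (>0): 1

1


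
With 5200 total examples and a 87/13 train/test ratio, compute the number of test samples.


Train samples = 5200 * 87% = 4524
Test samples = 5200 - 4524
= 676

676


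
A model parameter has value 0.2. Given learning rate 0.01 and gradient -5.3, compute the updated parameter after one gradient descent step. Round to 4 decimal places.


w_new = w_old - lr * gradient
= 0.2 - 0.01 * -5.3
= 0.2 - (-0.053)
= 0.2530

0.2530


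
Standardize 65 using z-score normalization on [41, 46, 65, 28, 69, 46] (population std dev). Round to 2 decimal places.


Mean = (41 + 46 + 65 + 28 + 69 + 46) / 6 = 49.1667
Variance = sum((x_i - mean)^2) / n = 196.4722
Std = sqrt(196.4722) = 14.0169
Z = (x - mean) / std
= (65 - 49.1667) / 14.0169
= 15.8333 / 14.0169
= 1.13

1.13


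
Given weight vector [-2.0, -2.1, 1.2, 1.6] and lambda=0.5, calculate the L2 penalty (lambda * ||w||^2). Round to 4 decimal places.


Squaring each weight:
(-2.0)^2 = 4.0
(-2.1)^2 = 4.41
1.2^2 = 1.44
1.6^2 = 2.56
Sum of squares = 12.41
Penalty = 0.5 * 12.41 = 6.2050

6.2050


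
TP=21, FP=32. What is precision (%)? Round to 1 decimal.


Precision = TP / (TP + FP) * 100
= 21 / (21 + 32)
= 21 / 53
= 0.3962
= 39.6%

39.6


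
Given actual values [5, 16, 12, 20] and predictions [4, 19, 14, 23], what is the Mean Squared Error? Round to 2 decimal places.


Differences: [1, -3, -2, -3]
Squared errors: [1, 9, 4, 9]
Sum of squared errors = 23
MSE = 23 / 4 = 5.75

5.75


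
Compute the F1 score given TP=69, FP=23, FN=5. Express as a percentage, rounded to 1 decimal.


Precision = TP / (TP + FP) = 69 / 92 = 0.75
Recall = TP / (TP + FN) = 69 / 74 = 0.9324
F1 = 2 * P * R / (P + R)
= 2 * 0.75 * 0.9324 / (0.75 + 0.9324)
= 1.3986 / 1.6824
= 0.8313
As percentage: 83.1%

83.1


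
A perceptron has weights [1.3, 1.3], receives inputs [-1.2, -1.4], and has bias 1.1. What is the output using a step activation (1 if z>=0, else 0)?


z = w . x + b
= 1.3*-1.2 + 1.3*-1.4 + 1.1
= -1.56 + -1.82 + 1.1
= -3.38 + 1.1
= -2.28
Since z = -2.28 < 0, output = 0

0


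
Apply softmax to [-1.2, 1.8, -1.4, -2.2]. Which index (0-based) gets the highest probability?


Softmax is a monotonic transformation, so it preserves the argmax.
We need to find the index of the maximum logit.
Index 0: -1.2
Index 1: 1.8
Index 2: -1.4
Index 3: -2.2
Maximum logit = 1.8 at index 1

1


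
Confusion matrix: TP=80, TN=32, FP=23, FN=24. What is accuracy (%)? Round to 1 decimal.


Accuracy = (TP + TN) / (TP + TN + FP + FN) * 100
= (80 + 32) / (80 + 32 + 23 + 24)
= 112 / 159
= 0.7044
= 70.4%

70.4


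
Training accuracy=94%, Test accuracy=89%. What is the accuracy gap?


Gap = train_accuracy - test_accuracy
= 94 - 89
= 5%
This moderate gap may indicate mild overfitting.

5


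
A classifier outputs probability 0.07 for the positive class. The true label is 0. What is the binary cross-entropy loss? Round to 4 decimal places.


For y=0: Loss = -log(1-p)
= -log(1 - 0.07)
= -log(0.93)
= -(-0.0726)
= 0.0726

0.0726


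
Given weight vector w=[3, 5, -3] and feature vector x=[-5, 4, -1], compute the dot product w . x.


Element-wise products:
3 * -5 = -15
5 * 4 = 20
-3 * -1 = 3
Sum = -15 + 20 + 3
= 8

8


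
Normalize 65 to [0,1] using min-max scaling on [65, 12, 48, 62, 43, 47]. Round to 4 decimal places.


Min = 12, Max = 65
Range = 65 - 12 = 53
Scaled = (x - min) / (max - min)
= (65 - 12) / 53
= 53 / 53
= 1.0000

1.0000


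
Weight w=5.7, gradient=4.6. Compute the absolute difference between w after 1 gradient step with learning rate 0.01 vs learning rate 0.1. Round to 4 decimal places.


With lr=0.01: w_new = 5.7 - 0.01 * 4.6 = 5.654
With lr=0.1: w_new = 5.7 - 0.1 * 4.6 = 5.24
Absolute difference = |5.654 - 5.24|
= 0.4140

0.4140


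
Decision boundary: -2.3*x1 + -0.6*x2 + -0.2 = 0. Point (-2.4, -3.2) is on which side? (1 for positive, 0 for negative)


Compute -2.3 * -2.4 + -0.6 * -3.2 + -0.2
= 5.52 + 1.92 + -0.2
= 7.24
Since 7.24 >= 0, the point is on the positive side.

1


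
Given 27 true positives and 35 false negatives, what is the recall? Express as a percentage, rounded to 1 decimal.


Recall = TP / (TP + FN) * 100
= 27 / (27 + 35)
= 27 / 62
= 0.4355
= 43.5%

43.5


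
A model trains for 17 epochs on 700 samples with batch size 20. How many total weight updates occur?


Iterations per epoch = 700 / 20 = 35
Total updates = iterations_per_epoch * epochs
= 35 * 17
= 595

595


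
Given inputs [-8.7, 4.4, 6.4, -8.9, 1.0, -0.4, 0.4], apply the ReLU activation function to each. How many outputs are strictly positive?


ReLU(x) = max(0, x) for each element:
ReLU(-8.7) = 0
ReLU(4.4) = 4.4
ReLU(6.4) = 6.4
ReLU(-8.9) = 0
ReLU(1.0) = 1.0
ReLU(-0.4) = 0
ReLU(0.4) = 0.4
Active neurons (>0): 4

4


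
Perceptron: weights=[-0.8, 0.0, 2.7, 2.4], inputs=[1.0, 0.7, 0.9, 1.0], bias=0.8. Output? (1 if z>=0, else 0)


z = w . x + b
= -0.8*1.0 + 0.0*0.7 + 2.7*0.9 + 2.4*1.0 + 0.8
= -0.8 + 0.0 + 2.43 + 2.4 + 0.8
= 4.03 + 0.8
= 4.83
Since z = 4.83 >= 0, output = 1

1


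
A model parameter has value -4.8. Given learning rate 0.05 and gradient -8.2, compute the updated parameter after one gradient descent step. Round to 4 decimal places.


w_new = w_old - lr * gradient
= -4.8 - 0.05 * -8.2
= -4.8 - (-0.41)
= -4.3900

-4.3900


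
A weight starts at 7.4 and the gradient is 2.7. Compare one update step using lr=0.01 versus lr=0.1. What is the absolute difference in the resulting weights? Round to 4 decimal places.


With lr=0.01: w_new = 7.4 - 0.01 * 2.7 = 7.373
With lr=0.1: w_new = 7.4 - 0.1 * 2.7 = 7.13
Absolute difference = |7.373 - 7.13|
= 0.2430

0.2430


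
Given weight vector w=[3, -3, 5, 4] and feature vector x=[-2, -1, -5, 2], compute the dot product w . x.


Element-wise products:
3 * -2 = -6
-3 * -1 = 3
5 * -5 = -25
4 * 2 = 8
Sum = -6 + 3 + -25 + 8
= -20

-20


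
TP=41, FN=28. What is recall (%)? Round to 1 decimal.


Recall = TP / (TP + FN) * 100
= 41 / (41 + 28)
= 41 / 69
= 0.5942
= 59.4%

59.4


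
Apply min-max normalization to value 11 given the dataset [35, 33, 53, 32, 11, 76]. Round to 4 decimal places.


Min = 11, Max = 76
Range = 76 - 11 = 65
Scaled = (x - min) / (max - min)
= (11 - 11) / 65
= 0 / 65
= 0.0000

0.0000


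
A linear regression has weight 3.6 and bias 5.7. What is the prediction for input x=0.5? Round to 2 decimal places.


y = 3.6 * 0.5 + (5.7)
= 1.8 + (5.7)
= 7.50

7.50


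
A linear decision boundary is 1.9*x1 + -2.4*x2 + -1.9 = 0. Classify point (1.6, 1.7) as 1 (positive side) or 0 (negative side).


Compute 1.9 * 1.6 + -2.4 * 1.7 + -1.9
= 3.04 + -4.08 + -1.9
= -2.94
Since -2.94 < 0, the point is on the negative side.

0


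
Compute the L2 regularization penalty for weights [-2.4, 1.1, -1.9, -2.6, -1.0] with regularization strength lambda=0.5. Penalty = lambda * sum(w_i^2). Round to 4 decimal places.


Squaring each weight:
(-2.4)^2 = 5.76
1.1^2 = 1.21
(-1.9)^2 = 3.61
(-2.6)^2 = 6.76
(-1.0)^2 = 1.0
Sum of squares = 18.34
Penalty = 0.5 * 18.34 = 9.1700

9.1700


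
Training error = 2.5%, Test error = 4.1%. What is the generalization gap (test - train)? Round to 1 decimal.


Generalization gap = test_error - train_error
= 4.1 - 2.5
= 1.6%
A small gap suggests good generalization.

1.6


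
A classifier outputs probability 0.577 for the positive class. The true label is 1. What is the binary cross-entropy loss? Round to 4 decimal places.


For y=1: Loss = -log(p)
= -log(0.577)
= -(-0.5499)
= 0.5499

0.5499


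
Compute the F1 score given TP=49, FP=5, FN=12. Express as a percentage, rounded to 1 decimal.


Precision = TP / (TP + FP) = 49 / 54 = 0.9074
Recall = TP / (TP + FN) = 49 / 61 = 0.8033
F1 = 2 * P * R / (P + R)
= 2 * 0.9074 * 0.8033 / (0.9074 + 0.8033)
= 1.4578 / 1.7107
= 0.8522
As percentage: 85.2%

85.2


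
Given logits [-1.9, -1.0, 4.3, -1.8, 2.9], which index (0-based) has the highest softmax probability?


Softmax is a monotonic transformation, so it preserves the argmax.
We need to find the index of the maximum logit.
Index 0: -1.9
Index 1: -1.0
Index 2: 4.3
Index 3: -1.8
Index 4: 2.9
Maximum logit = 4.3 at index 2

2


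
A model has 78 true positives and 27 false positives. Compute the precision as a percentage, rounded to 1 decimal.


Precision = TP / (TP + FP) * 100
= 78 / (78 + 27)
= 78 / 105
= 0.7429
= 74.3%

74.3


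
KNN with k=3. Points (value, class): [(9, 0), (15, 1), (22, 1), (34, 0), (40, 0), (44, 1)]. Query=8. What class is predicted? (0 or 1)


Distances from query 8:
Point 9 (class 0): distance = 1
Point 15 (class 1): distance = 7
Point 22 (class 1): distance = 14
K=3 nearest neighbors: classes = [0, 1, 1]
Votes for class 1: 2 / 3
Majority vote => class 1

1


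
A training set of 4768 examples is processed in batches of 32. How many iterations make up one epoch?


Iterations per epoch = dataset_size / batch_size
= 4768 / 32
= 149

149


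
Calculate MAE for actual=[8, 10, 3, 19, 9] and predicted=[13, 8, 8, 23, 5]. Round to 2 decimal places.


Absolute errors: [5, 2, 5, 4, 4]
Sum of absolute errors = 20
MAE = 20 / 5 = 4.00

4.00


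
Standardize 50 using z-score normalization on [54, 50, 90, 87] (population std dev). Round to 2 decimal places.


Mean = (54 + 50 + 90 + 87) / 4 = 70.25
Variance = sum((x_i - mean)^2) / n = 336.1875
Std = sqrt(336.1875) = 18.3354
Z = (x - mean) / std
= (50 - 70.25) / 18.3354
= -20.25 / 18.3354
= -1.10

-1.10


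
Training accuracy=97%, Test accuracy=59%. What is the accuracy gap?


Gap = train_accuracy - test_accuracy
= 97 - 59
= 38%
This large gap strongly indicates overfitting.

38


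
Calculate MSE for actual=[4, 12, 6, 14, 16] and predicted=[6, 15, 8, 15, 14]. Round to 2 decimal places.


Differences: [-2, -3, -2, -1, 2]
Squared errors: [4, 9, 4, 1, 4]
Sum of squared errors = 22
MSE = 22 / 5 = 4.40

4.40


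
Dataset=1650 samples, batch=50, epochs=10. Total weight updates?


Iterations per epoch = 1650 / 50 = 33
Total updates = iterations_per_epoch * epochs
= 33 * 10
= 330

330


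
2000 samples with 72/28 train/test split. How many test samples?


Train samples = 2000 * 72% = 1440
Test samples = 2000 - 1440
= 560

560


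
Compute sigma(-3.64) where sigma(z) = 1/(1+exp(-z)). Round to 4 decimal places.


sigmoid(z) = 1 / (1 + exp(-z))
exp(-(-3.64)) = exp(3.64) = 38.0918
1 + 38.0918 = 39.0918
1 / 39.0918 = 0.0256

0.0256


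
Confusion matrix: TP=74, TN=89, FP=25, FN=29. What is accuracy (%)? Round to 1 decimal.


Accuracy = (TP + TN) / (TP + TN + FP + FN) * 100
= (74 + 89) / (74 + 89 + 25 + 29)
= 163 / 217
= 0.7512
= 75.1%

75.1


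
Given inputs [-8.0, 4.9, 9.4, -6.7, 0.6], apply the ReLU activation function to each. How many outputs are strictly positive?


ReLU(x) = max(0, x) for each element:
ReLU(-8.0) = 0
ReLU(4.9) = 4.9
ReLU(9.4) = 9.4
ReLU(-6.7) = 0
ReLU(0.6) = 0.6
Active neurons (>0): 3

3


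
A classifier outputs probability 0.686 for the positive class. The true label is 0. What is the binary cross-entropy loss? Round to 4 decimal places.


For y=0: Loss = -log(1-p)
= -log(1 - 0.686)
= -log(0.314)
= -(-1.1584)
= 1.1584

1.1584


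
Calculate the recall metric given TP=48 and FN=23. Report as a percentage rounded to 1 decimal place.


Recall = TP / (TP + FN) * 100
= 48 / (48 + 23)
= 48 / 71
= 0.6761
= 67.6%

67.6


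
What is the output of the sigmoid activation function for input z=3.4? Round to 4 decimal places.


sigmoid(z) = 1 / (1 + exp(-z))
exp(-(3.4)) = exp(-3.4) = 0.0334
1 + 0.0334 = 1.0334
1 / 1.0334 = 0.9677

0.9677


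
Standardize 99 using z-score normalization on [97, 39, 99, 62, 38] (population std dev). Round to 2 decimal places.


Mean = (97 + 39 + 99 + 62 + 38) / 5 = 67.0
Variance = sum((x_i - mean)^2) / n = 714.8
Std = sqrt(714.8) = 26.7357
Z = (x - mean) / std
= (99 - 67.0) / 26.7357
= 32.0 / 26.7357
= 1.20

1.20


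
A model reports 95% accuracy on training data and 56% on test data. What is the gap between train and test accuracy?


Gap = train_accuracy - test_accuracy
= 95 - 56
= 39%
This large gap strongly indicates overfitting.

39


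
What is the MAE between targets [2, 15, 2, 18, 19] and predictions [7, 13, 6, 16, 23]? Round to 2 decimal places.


Absolute errors: [5, 2, 4, 2, 4]
Sum of absolute errors = 17
MAE = 17 / 5 = 3.40

3.40


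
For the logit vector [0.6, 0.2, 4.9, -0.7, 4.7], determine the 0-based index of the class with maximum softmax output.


Softmax is a monotonic transformation, so it preserves the argmax.
We need to find the index of the maximum logit.
Index 0: 0.6
Index 1: 0.2
Index 2: 4.9
Index 3: -0.7
Index 4: 4.7
Maximum logit = 4.9 at index 2

2


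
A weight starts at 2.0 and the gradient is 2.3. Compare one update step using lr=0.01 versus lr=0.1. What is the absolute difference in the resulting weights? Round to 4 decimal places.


With lr=0.01: w_new = 2.0 - 0.01 * 2.3 = 1.977
With lr=0.1: w_new = 2.0 - 0.1 * 2.3 = 1.77
Absolute difference = |1.977 - 1.77|
= 0.2070

0.2070


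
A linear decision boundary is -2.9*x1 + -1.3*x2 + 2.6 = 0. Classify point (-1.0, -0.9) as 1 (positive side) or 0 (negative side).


Compute -2.9 * -1.0 + -1.3 * -0.9 + 2.6
= 2.9 + 1.17 + 2.6
= 6.67
Since 6.67 >= 0, the point is on the positive side.

1


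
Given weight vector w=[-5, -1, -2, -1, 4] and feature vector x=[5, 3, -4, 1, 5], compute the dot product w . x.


Element-wise products:
-5 * 5 = -25
-1 * 3 = -3
-2 * -4 = 8
-1 * 1 = -1
4 * 5 = 20
Sum = -25 + -3 + 8 + -1 + 20
= -1

-1


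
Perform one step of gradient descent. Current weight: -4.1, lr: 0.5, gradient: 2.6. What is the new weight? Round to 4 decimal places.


w_new = w_old - lr * gradient
= -4.1 - 0.5 * 2.6
= -4.1 - (1.3)
= -5.4000

-5.4000


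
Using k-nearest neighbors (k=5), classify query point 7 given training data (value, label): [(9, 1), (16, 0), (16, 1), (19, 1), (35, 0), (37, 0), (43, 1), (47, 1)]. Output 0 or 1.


Distances from query 7:
Point 9 (class 1): distance = 2
Point 16 (class 0): distance = 9
Point 16 (class 1): distance = 9
Point 19 (class 1): distance = 12
Point 35 (class 0): distance = 28
K=5 nearest neighbors: classes = [1, 0, 1, 1, 0]
Votes for class 1: 3 / 5
Majority vote => class 1

1


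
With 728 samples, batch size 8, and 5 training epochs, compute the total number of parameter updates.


Iterations per epoch = 728 / 8 = 91
Total updates = iterations_per_epoch * epochs
= 91 * 5
= 455

455


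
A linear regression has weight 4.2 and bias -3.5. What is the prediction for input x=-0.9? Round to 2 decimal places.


y = 4.2 * -0.9 + (-3.5)
= -3.78 + (-3.5)
= -7.28

-7.28


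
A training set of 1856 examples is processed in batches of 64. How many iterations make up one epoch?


Iterations per epoch = dataset_size / batch_size
= 1856 / 64
= 29

29


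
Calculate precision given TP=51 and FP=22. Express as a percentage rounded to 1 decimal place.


Precision = TP / (TP + FP) * 100
= 51 / (51 + 22)
= 51 / 73
= 0.6986
= 69.9%

69.9


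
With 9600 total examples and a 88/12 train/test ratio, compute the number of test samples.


Train samples = 9600 * 88% = 8448
Test samples = 9600 - 8448
= 1152

1152


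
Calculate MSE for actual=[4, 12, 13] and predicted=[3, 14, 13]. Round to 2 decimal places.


Differences: [1, -2, 0]
Squared errors: [1, 4, 0]
Sum of squared errors = 5
MSE = 5 / 3 = 1.67

1.67


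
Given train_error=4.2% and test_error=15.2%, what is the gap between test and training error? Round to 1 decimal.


Generalization gap = test_error - train_error
= 15.2 - 4.2
= 11.0%
A large gap suggests overfitting.

11.0


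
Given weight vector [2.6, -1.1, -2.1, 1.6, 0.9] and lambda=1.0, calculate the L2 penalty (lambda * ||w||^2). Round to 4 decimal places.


Squaring each weight:
2.6^2 = 6.76
(-1.1)^2 = 1.21
(-2.1)^2 = 4.41
1.6^2 = 2.56
0.9^2 = 0.81
Sum of squares = 15.75
Penalty = 1.0 * 15.75 = 15.7500

15.7500


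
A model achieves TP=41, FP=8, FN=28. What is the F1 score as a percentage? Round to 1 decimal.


Precision = TP / (TP + FP) = 41 / 49 = 0.8367
Recall = TP / (TP + FN) = 41 / 69 = 0.5942
F1 = 2 * P * R / (P + R)
= 2 * 0.8367 * 0.5942 / (0.8367 + 0.5942)
= 0.9944 / 1.4309
= 0.6949
As percentage: 69.5%

69.5


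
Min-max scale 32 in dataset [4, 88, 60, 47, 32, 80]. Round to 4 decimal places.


Min = 4, Max = 88
Range = 88 - 4 = 84
Scaled = (x - min) / (max - min)
= (32 - 4) / 84
= 28 / 84
= 0.3333

0.3333


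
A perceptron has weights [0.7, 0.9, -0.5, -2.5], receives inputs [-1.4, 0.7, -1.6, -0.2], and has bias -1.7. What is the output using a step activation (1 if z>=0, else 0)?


z = w . x + b
= 0.7*-1.4 + 0.9*0.7 + -0.5*-1.6 + -2.5*-0.2 + -1.7
= -0.98 + 0.63 + 0.8 + 0.5 + -1.7
= 0.95 + -1.7
= -0.75
Since z = -0.75 < 0, output = 0

0


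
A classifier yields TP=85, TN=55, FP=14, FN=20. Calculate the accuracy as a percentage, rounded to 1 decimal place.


Accuracy = (TP + TN) / (TP + TN + FP + FN) * 100
= (85 + 55) / (85 + 55 + 14 + 20)
= 140 / 174
= 0.8046
= 80.5%

80.5


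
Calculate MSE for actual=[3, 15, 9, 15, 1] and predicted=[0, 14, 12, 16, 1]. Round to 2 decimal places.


Differences: [3, 1, -3, -1, 0]
Squared errors: [9, 1, 9, 1, 0]
Sum of squared errors = 20
MSE = 20 / 5 = 4.00

4.00


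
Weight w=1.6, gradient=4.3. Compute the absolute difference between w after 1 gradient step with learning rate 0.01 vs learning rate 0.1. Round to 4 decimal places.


With lr=0.01: w_new = 1.6 - 0.01 * 4.3 = 1.557
With lr=0.1: w_new = 1.6 - 0.1 * 4.3 = 1.17
Absolute difference = |1.557 - 1.17|
= 0.3870

0.3870


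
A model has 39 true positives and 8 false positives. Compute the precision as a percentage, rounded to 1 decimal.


Precision = TP / (TP + FP) * 100
= 39 / (39 + 8)
= 39 / 47
= 0.8298
= 83.0%

83.0


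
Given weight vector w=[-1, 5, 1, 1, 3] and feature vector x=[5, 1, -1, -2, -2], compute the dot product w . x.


Element-wise products:
-1 * 5 = -5
5 * 1 = 5
1 * -1 = -1
1 * -2 = -2
3 * -2 = -6
Sum = -5 + 5 + -1 + -2 + -6
= -9

-9


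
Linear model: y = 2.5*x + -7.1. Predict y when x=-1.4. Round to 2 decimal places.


y = 2.5 * -1.4 + (-7.1)
= -3.5 + (-7.1)
= -10.60

-10.60


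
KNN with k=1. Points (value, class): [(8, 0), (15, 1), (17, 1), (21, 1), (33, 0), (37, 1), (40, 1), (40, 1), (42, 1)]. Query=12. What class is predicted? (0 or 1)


Distances from query 12:
Point 15 (class 1): distance = 3
K=1 nearest neighbors: classes = [1]
Votes for class 1: 1 / 1
Majority vote => class 1

1


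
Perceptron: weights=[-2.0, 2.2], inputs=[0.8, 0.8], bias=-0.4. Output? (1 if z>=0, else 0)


z = w . x + b
= -2.0*0.8 + 2.2*0.8 + -0.4
= -1.6 + 1.76 + -0.4
= 0.16 + -0.4
= -0.24
Since z = -0.24 < 0, output = 0

0


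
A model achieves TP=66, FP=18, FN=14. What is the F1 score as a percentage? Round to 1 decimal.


Precision = TP / (TP + FP) = 66 / 84 = 0.7857
Recall = TP / (TP + FN) = 66 / 80 = 0.825
F1 = 2 * P * R / (P + R)
= 2 * 0.7857 * 0.825 / (0.7857 + 0.825)
= 1.2964 / 1.6107
= 0.8049
As percentage: 80.5%

80.5


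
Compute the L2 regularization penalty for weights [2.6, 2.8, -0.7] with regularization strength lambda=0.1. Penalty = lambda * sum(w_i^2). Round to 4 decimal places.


Squaring each weight:
2.6^2 = 6.76
2.8^2 = 7.84
(-0.7)^2 = 0.49
Sum of squares = 15.09
Penalty = 0.1 * 15.09 = 1.5090

1.5090


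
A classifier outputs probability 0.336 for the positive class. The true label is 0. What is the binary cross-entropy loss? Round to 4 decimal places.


For y=0: Loss = -log(1-p)
= -log(1 - 0.336)
= -log(0.664)
= -(-0.4095)
= 0.4095

0.4095


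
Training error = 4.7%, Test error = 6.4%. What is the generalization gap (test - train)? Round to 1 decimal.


Generalization gap = test_error - train_error
= 6.4 - 4.7
= 1.7%
A small gap suggests good generalization.

1.7


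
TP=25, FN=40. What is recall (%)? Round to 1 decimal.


Recall = TP / (TP + FN) * 100
= 25 / (25 + 40)
= 25 / 65
= 0.3846
= 38.5%

38.5


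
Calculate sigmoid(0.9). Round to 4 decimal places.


sigmoid(z) = 1 / (1 + exp(-z))
exp(-(0.9)) = exp(-0.9) = 0.4066
1 + 0.4066 = 1.4066
1 / 1.4066 = 0.7109

0.7109


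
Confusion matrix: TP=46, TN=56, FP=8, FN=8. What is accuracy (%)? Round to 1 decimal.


Accuracy = (TP + TN) / (TP + TN + FP + FN) * 100
= (46 + 56) / (46 + 56 + 8 + 8)
= 102 / 118
= 0.8644
= 86.4%

86.4


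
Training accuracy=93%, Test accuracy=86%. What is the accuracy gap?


Gap = train_accuracy - test_accuracy
= 93 - 86
= 7%
This moderate gap may indicate mild overfitting.

7


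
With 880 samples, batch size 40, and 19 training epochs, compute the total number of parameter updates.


Iterations per epoch = 880 / 40 = 22
Total updates = iterations_per_epoch * epochs
= 22 * 19
= 418

418


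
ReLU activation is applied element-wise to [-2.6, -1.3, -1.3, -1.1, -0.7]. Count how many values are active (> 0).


ReLU(x) = max(0, x) for each element:
ReLU(-2.6) = 0
ReLU(-1.3) = 0
ReLU(-1.3) = 0
ReLU(-1.1) = 0
ReLU(-0.7) = 0
Active neurons (>0): 0

0


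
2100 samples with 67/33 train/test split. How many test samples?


Train samples = 2100 * 67% = 1407
Test samples = 2100 - 1407
= 693

693


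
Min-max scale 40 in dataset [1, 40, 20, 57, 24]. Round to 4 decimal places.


Min = 1, Max = 57
Range = 57 - 1 = 56
Scaled = (x - min) / (max - min)
= (40 - 1) / 56
= 39 / 56
= 0.6964

0.6964


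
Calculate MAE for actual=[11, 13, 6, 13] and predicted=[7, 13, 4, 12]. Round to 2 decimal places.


Absolute errors: [4, 0, 2, 1]
Sum of absolute errors = 7
MAE = 7 / 4 = 1.75

1.75


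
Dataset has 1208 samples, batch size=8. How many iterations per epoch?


Iterations per epoch = dataset_size / batch_size
= 1208 / 8
= 151

151


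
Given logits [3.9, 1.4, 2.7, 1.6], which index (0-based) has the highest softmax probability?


Softmax is a monotonic transformation, so it preserves the argmax.
We need to find the index of the maximum logit.
Index 0: 3.9
Index 1: 1.4
Index 2: 2.7
Index 3: 1.6
Maximum logit = 3.9 at index 0

0


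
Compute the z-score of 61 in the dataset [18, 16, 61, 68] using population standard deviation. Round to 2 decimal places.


Mean = (18 + 16 + 61 + 68) / 4 = 40.75
Variance = sum((x_i - mean)^2) / n = 570.6875
Std = sqrt(570.6875) = 23.8891
Z = (x - mean) / std
= (61 - 40.75) / 23.8891
= 20.25 / 23.8891
= 0.85

0.85


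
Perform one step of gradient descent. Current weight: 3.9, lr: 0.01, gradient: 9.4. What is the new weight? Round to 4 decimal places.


w_new = w_old - lr * gradient
= 3.9 - 0.01 * 9.4
= 3.9 - (0.094)
= 3.8060

3.8060


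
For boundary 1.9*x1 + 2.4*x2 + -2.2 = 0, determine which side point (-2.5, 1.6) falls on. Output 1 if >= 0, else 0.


Compute 1.9 * -2.5 + 2.4 * 1.6 + -2.2
= -4.75 + 3.84 + -2.2
= -3.11
Since -3.11 < 0, the point is on the negative side.

0


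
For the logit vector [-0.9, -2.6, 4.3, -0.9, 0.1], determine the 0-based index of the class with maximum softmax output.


Softmax is a monotonic transformation, so it preserves the argmax.
We need to find the index of the maximum logit.
Index 0: -0.9
Index 1: -2.6
Index 2: 4.3
Index 3: -0.9
Index 4: 0.1
Maximum logit = 4.3 at index 2

2


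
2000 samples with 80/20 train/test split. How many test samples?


Train samples = 2000 * 80% = 1600
Test samples = 2000 - 1600
= 400

400


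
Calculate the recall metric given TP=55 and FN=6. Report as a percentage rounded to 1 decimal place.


Recall = TP / (TP + FN) * 100
= 55 / (55 + 6)
= 55 / 61
= 0.9016
= 90.2%

90.2


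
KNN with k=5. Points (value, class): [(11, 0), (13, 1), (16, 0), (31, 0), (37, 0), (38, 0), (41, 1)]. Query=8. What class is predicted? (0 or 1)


Distances from query 8:
Point 11 (class 0): distance = 3
Point 13 (class 1): distance = 5
Point 16 (class 0): distance = 8
Point 31 (class 0): distance = 23
Point 37 (class 0): distance = 29
K=5 nearest neighbors: classes = [0, 1, 0, 0, 0]
Votes for class 1: 1 / 5
Majority vote => class 0

0
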